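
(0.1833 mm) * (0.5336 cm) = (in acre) 1 mm = 0.001 m, so 0.1833 mm = 0.1833 * 0.001 = 0.0001833 m. 1 cm = 0.01 m, so 0.5336 cm = 0.5336 * 0.01 = 0.005336 m. Combine: 0.0001833 m * 0.005336 m = 9.780888e-07 m^2. 1 acre = 4046.8564 m^2, so 9.780888e-07 m^2 = 9.780888e-07 / 4046.8564 = 2.4169101e-10 acre ≈ 2.417e-10 acre (4 s.f.). Final answer: 2.417e-10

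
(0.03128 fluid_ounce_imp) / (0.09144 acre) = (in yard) 1 fluid_ounce_imp = 2.8413063e-05 m^3, so 0.03128 fluid_ounce_imp = 0.03128 * 2.8413063e-05 = 8.887606e-07 m^3. 1 acre = 4046.8564 m^2, so 0.09144 acre = 0.09144 * 4046.8564 = 370.04455 m^2. Combine: 8.887606e-07 m^3 / 370.04455 m^2 = 2.4017665e-09 m. 1 yard = 0.9144 m, so 2.4017665e-09 m = 2.4017665e-09 / 0.9144 = 2.6266037e-09 yard ≈ 2.627e-09 yard (4 s.f.). Final answer: 2.627e-09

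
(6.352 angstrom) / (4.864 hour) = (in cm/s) 3.628e-12. Check: 1 angstrom = 1e-10 m, so 6.352 angstrom = 6.352 * 1e-10 = 6.352e-10 m. 1 hour = 3600 s, so 4.864 hour = 4.864 * 3600 = 17510.4 s. Combine: 6.352e-10 m / 17510.4 s = 3.6275585e-14 m/s. 1 cm/s = 0.01 m/s, so 3.6275585e-14 m/s = 3.6275585e-14 / 0.01 = 3.6275585e-12 cm/s ≈ 3.628e-12 cm/s (4 s.f.).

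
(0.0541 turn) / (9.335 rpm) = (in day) 4.025e-06. Check: 1 turn = 6.2831853 rad, so 0.0541 turn = 0.0541 * 6.2831853 = 0.33992033 rad. 1 rpm = 0.10471976 rad/s, so 9.335 rpm = 9.335 * 0.10471976 = 0.97755891 rad/s. Combine: 0.33992033 rad / 0.97755891 rad/s = 0.34772362 s. 1 day = 86400 s, so 0.34772362 s = 0.34772362 / 86400 = 4.0245789e-06 day ≈ 4.025e-06 day (4 s.f.).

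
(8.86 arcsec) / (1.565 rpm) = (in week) 4.334e-10. Check: 1 arcsec = 4.8481368e-06 rad, so 8.86 arcsec = 8.86 * 4.8481368e-06 = 4.2954492e-05 rad. 1 rpm = 0.10471976 rad/s, so 1.565 rpm = 1.565 * 0.10471976 = 0.16388642 rad/s. Combine: 4.2954492e-05 rad / 0.16388642 rad/s = 0.00026209916 s. 1 week = 604800 s, so 0.00026209916 s = 0.00026209916 / 604800 = 4.3336501e-10 week ≈ 4.334e-10 week (4 s.f.).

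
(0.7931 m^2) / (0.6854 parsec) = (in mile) 0.7931 m^2 is already in m^2. 1 parsec = 3.0856776e+16 m, so 0.6854 parsec = 0.6854 * 3.0856776e+16 = 2.1149234e+16 m. Combine: 0.7931 m^2 / 2.1149234e+16 m = 3.7500176e-17 m. 1 mile = 1609.344 m, so 3.7500176e-17 m = 3.7500176e-17 / 1609.344 = 2.3301529e-20 mile ≈ 2.33e-20 mile (4 s.f.). Final answer: 2.33e-20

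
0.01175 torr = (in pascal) 1.567. Check: 1 torr = 133.32237 Pa, so 0.01175 torr = 0.01175 * 133.32237 = 1.5665378 Pa. 1.5665378 Pa = 1.5665378 pascal ≈ 1.567 pascal (4 s.f.).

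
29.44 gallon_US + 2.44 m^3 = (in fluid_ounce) 1 gallon_US = 0.0037854118 m^3, so 29.44 gallon_US = 29.44 * 0.0037854118 = 0.11144252 m^3. 2.44 m^3 is already in m^3. Sum: 0.11144252 + 2.44 = 2.5514425 m^3. 1 fluid_ounce = 2.957353e-05 m^3, so 2.5514425 m^3 = 2.5514425 / 2.957353e-05 = 86274.535 fluid_ounce ≈ 8.627e+04 fluid_ounce (4 s.f.). Final answer: 8.627e+04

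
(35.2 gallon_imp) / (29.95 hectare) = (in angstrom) 1 gallon_imp = 0.00454609 m^3, so 35.2 gallon_imp = 35.2 * 0.00454609 = 0.16002237 m^3. 1 hectare = 10000 m^2, so 29.95 hectare = 29.95 * 10000 = 299500 m^2. Combine: 0.16002237 m^3 / 299500 m^2 = 5.3429839e-07 m. 1 angstrom = 1e-10 m, so 5.3429839e-07 m = 5.3429839e-07 / 1e-10 = 5342.9839 angstrom ≈ 5343 angstrom (4 s.f.). Final answer: 5343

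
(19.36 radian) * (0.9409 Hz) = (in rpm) 173.9. Check: 19.36 radian = 19.36 rad. 0.9409 Hz is already in Hz. Combine: 19.36 rad * 0.9409 Hz = 18.215824 rad/s. 1 rpm = 0.10471976 rad/s, so 18.215824 rad/s = 18.215824 / 0.10471976 = 173.94831 rpm ≈ 173.9 rpm (4 s.f.).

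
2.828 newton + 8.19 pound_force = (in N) 39.26. Check: 2.828 newton = 2.828 N. 1 pound_force = 4.4482216 N, so 8.19 pound_force = 8.19 * 4.4482216 = 36.430935 N. Sum: 2.828 + 36.430935 = 39.258935 N. Result: 39.258935 N ≈ 39.26 N (4 s.f.).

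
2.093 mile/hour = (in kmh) 1 mile/hour = 0.44704 m/s, so 2.093 mile/hour = 2.093 * 0.44704 = 0.93565472 m/s. 1 kmh = 0.27777778 m/s, so 0.93565472 m/s = 0.93565472 / 0.27777778 = 3.368357 kmh ≈ 3.368 kmh (4 s.f.). Final answer: 3.368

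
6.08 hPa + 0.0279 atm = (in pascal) 3435. Check: 1 hPa = 100 Pa, so 6.08 hPa = 6.08 * 100 = 608 Pa. 1 atm = 101325 Pa, so 0.0279 atm = 0.0279 * 101325 = 2826.9675 Pa. Sum: 608 + 2826.9675 = 3434.9675 Pa. 3434.9675 Pa = 3434.9675 pascal ≈ 3435 pascal (4 s.f.).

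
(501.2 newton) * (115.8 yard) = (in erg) 5.307e+11. Check: 501.2 newton = 501.2 N. 1 yard = 0.9144 m, so 115.8 yard = 115.8 * 0.9144 = 105.88752 m. Combine: 501.2 N * 105.88752 m = 53070.825 J. 1 erg = 1e-07 J, so 53070.825 J = 53070.825 / 1e-07 = 5.3070825e+11 erg ≈ 5.307e+11 erg (4 s.f.).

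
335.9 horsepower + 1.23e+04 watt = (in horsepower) 1 horsepower = 745.69987 W, so 335.9 horsepower = 335.9 * 745.69987 = 250480.59 W. 1.23e+04 watt = 12300 W. Sum: 250480.59 + 12300 = 262780.59 W. 1 horsepower = 745.69987 W, so 262780.59 W = 262780.59 / 745.69987 = 352.39457 horsepower ≈ 352.4 horsepower (4 s.f.). Final answer: 352.4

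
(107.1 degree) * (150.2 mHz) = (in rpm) 2.681. Check: 1 degree = 0.017453293 rad, so 107.1 degree = 107.1 * 0.017453293 = 1.8692476 rad. 1 mHz = 0.001 Hz, so 150.2 mHz = 150.2 * 0.001 = 0.1502 Hz. Combine: 1.8692476 rad * 0.1502 Hz = 0.28076099 rad/s. 1 rpm = 0.10471976 rad/s, so 0.28076099 rad/s = 0.28076099 / 0.10471976 = 2.68107 rpm ≈ 2.681 rpm (4 s.f.).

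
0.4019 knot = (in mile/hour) 1 knot = 0.51444444 m/s, so 0.4019 knot = 0.4019 * 0.51444444 = 0.20675522 m/s. 1 mile/hour = 0.44704 m/s, so 0.20675522 m/s = 0.20675522 / 0.44704 = 0.46249826 mile/hour ≈ 0.4625 mile/hour (4 s.f.). Final answer: 0.4625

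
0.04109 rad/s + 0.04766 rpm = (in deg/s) 0.04109 rad/s is already in rad/s. 1 rpm = 0.10471976 rad/s, so 0.04766 rpm = 0.04766 * 0.10471976 = 0.0049909435 rad/s. Sum: 0.04109 + 0.0049909435 = 0.046080944 rad/s. 1 deg/s = 0.017453293 rad/s, so 0.046080944 rad/s = 0.046080944 / 0.017453293 = 2.6402436 deg/s ≈ 2.64 deg/s (4 s.f.). Final answer: 2.64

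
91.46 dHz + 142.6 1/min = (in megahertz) 1 dHz = 0.1 Hz, so 91.46 dHz = 91.46 * 0.1 = 9.146 Hz. 1 1/min = 0.016666667 Hz, so 142.6 1/min = 142.6 * 0.016666667 = 2.3766667 Hz. Sum: 9.146 + 2.3766667 = 11.522667 Hz. 1 megahertz = 1000000 Hz, so 11.522667 Hz = 11.522667 / 1000000 = 1.1522667e-05 megahertz ≈ 1.152e-05 megahertz (4 s.f.). Final answer: 1.152e-05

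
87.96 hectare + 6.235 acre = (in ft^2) 9.74e+06. Check: 1 hectare = 10000 m^2, so 87.96 hectare = 87.96 * 10000 = 879600 m^2. 1 acre = 4046.8564 m^2, so 6.235 acre = 6.235 * 4046.8564 = 25232.15 m^2. Sum: 879600 + 25232.15 = 904832.15 m^2. 1 ft^2 = 0.09290304 m^2, so 904832.15 m^2 = 904832.15 / 0.09290304 = 9739532.2 ft^2 ≈ 9.74e+06 ft^2 (4 s.f.).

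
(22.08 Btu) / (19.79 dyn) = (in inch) 1 Btu = 1055.0559 J, so 22.08 Btu = 22.08 * 1055.0559 = 23295.633 J. 1 dyn = 1e-05 N, so 19.79 dyn = 19.79 * 1e-05 = 0.0001979 N. Combine: 23295.633 J / 0.0001979 N = 1.1771416e+08 m. 1 inch = 0.0254 m, so 1.1771416e+08 m = 1.1771416e+08 / 0.0254 = 4.6344159e+09 inch ≈ 4.634e+09 inch (4 s.f.). Final answer: 4.634e+09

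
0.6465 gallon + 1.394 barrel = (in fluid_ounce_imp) 7886. Check: 1 gallon = 0.0037854118 m^3, so 0.6465 gallon = 0.6465 * 0.0037854118 = 0.0024472687 m^3. 1 barrel = 0.15898729 m^3, so 1.394 barrel = 1.394 * 0.15898729 = 0.22162829 m^3. Sum: 0.0024472687 + 0.22162829 = 0.22407556 m^3. 1 fluid_ounce_imp = 2.8413063e-05 m^3, so 0.22407556 m^3 = 0.22407556 / 2.8413063e-05 = 7886.3571 fluid_ounce_imp ≈ 7886 fluid_ounce_imp (4 s.f.).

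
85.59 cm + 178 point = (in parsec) 1 cm = 0.01 m, so 85.59 cm = 85.59 * 0.01 = 0.8559 m. 1 point = 0.00035277778 m, so 178 point = 178 * 0.00035277778 = 0.062794444 m. Sum: 0.8559 + 0.062794444 = 0.91869444 m. 1 parsec = 3.0856776e+16 m, so 0.91869444 m = 0.91869444 / 3.0856776e+16 = 2.9772859e-17 parsec ≈ 2.977e-17 parsec (4 s.f.). Final answer: 2.977e-17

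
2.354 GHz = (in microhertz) 2.354e+15. Check: 1 GHz = 1e+09 Hz, so 2.354 GHz = 2.354 * 1e+09 = 2.354e+09 Hz. 1 microhertz = 1e-06 Hz, so 2.354e+09 Hz = 2.354e+09 / 1e-06 = 2.354e+15 microhertz.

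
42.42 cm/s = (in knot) 1 cm/s = 0.01 m/s, so 42.42 cm/s = 42.42 * 0.01 = 0.4242 m/s. 1 knot = 0.51444444 m/s, so 0.4242 m/s = 0.4242 / 0.51444444 = 0.82457883 knot ≈ 0.8246 knot (4 s.f.). Final answer: 0.8246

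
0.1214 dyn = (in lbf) 2.729e-07. Check: 1 dyn = 1e-05 N, so 0.1214 dyn = 0.1214 * 1e-05 = 1.214e-06 N. 1 lbf = 4.4482216 N, so 1.214e-06 N = 1.214e-06 / 4.4482216 = 2.7291806e-07 lbf ≈ 2.729e-07 lbf (4 s.f.).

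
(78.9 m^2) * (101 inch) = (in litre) 2.024e+05. Check: 78.9 m^2 is already in m^2. 1 inch = 0.0254 m, so 101 inch = 101 * 0.0254 = 2.5654 m. Combine: 78.9 m^2 * 2.5654 m = 202.41006 m^3. 1 litre = 0.001 m^3, so 202.41006 m^3 = 202.41006 / 0.001 = 202410.06 litre ≈ 2.024e+05 litre (4 s.f.).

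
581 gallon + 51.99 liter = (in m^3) 2.251. Check: 1 gallon = 0.0037854118 m^3, so 581 gallon = 581 * 0.0037854118 = 2.1993242 m^3. 1 liter = 0.001 m^3, so 51.99 liter = 51.99 * 0.001 = 0.05199 m^3. Sum: 2.1993242 + 0.05199 = 2.2513142 m^3. Result: 2.2513142 m^3 ≈ 2.251 m^3 (4 s.f.).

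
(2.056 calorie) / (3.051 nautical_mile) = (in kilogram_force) 1 calorie = 4.184 J, so 2.056 calorie = 2.056 * 4.184 = 8.602304 J. 1 nautical_mile = 1852 m, so 3.051 nautical_mile = 3.051 * 1852 = 5650.452 m. Combine: 8.602304 J / 5650.452 m = 0.0015224099 N. 1 kilogram_force = 9.80665 N, so 0.0015224099 N = 0.0015224099 / 9.80665 = 0.0001552426 kilogram_force ≈ 0.0001552 kilogram_force (4 s.f.). Final answer: 0.0001552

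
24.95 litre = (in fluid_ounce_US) 843.7. Check: 1 litre = 0.001 m^3, so 24.95 litre = 24.95 * 0.001 = 0.02495 m^3. 1 fluid_ounce_US = 2.957353e-05 m^3, so 0.02495 m^3 = 0.02495 / 2.957353e-05 = 843.65987 fluid_ounce_US ≈ 843.7 fluid_ounce_US (4 s.f.).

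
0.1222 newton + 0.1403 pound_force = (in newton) 0.7463. Check: 0.1222 newton = 0.1222 N. 1 pound_force = 4.4482216 N, so 0.1403 pound_force = 0.1403 * 4.4482216 = 0.62408549 N. Sum: 0.1222 + 0.62408549 = 0.74628549 N. 0.74628549 N = 0.74628549 newton ≈ 0.7463 newton (4 s.f.).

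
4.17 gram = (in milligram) 1 gram = 0.001 kg, so 4.17 gram = 4.17 * 0.001 = 0.00417 kg. 1 milligram = 1e-06 kg, so 0.00417 kg = 0.00417 / 1e-06 = 4170 milligram. Final answer: 4170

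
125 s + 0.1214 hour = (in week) 0.0009293. Check: 125 s is already in s. 1 hour = 3600 s, so 0.1214 hour = 0.1214 * 3600 = 437.04 s. Sum: 125 + 437.04 = 562.04 s. 1 week = 604800 s, so 562.04 s = 562.04 / 604800 = 0.00092929894 week ≈ 0.0009293 week (4 s.f.).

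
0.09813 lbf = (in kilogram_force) 0.04451. Check: 1 lbf = 4.4482216 N, so 0.09813 lbf = 0.09813 * 4.4482216 = 0.43650399 N. 1 kilogram_force = 9.80665 N, so 0.43650399 N = 0.43650399 / 9.80665 = 0.044511019 kilogram_force ≈ 0.04451 kilogram_force (4 s.f.).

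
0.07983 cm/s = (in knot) 0.001552. Check: 1 cm/s = 0.01 m/s, so 0.07983 cm/s = 0.07983 * 0.01 = 0.0007983 m/s. 1 knot = 0.51444444 m/s, so 0.0007983 m/s = 0.0007983 / 0.51444444 = 0.0015517711 knot ≈ 0.001552 knot (4 s.f.).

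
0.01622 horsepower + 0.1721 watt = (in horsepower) 0.01645. Check: 1 horsepower = 745.69987 W, so 0.01622 horsepower = 0.01622 * 745.69987 = 12.095252 W. 0.1721 watt = 0.1721 W. Sum: 12.095252 + 0.1721 = 12.267352 W. 1 horsepower = 745.69987 W, so 12.267352 W = 12.267352 / 745.69987 = 0.01645079 horsepower ≈ 0.01645 horsepower (4 s.f.).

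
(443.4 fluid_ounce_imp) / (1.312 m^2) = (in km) 1 fluid_ounce_imp = 2.8413063e-05 m^3, so 443.4 fluid_ounce_imp = 443.4 * 2.8413063e-05 = 0.012598352 m^3. 1.312 m^2 is already in m^2. Combine: 0.012598352 m^3 / 1.312 m^2 = 0.0096024024 m. 1 km = 1000 m, so 0.0096024024 m = 0.0096024024 / 1000 = 9.6024024e-06 km ≈ 9.602e-06 km (4 s.f.). Final answer: 9.602e-06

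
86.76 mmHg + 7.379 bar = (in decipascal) 1 mmHg = 133.32237 Pa, so 86.76 mmHg = 86.76 * 133.32237 = 11567.049 Pa. 1 bar = 100000 Pa, so 7.379 bar = 7.379 * 100000 = 737900 Pa. Sum: 11567.049 + 737900 = 749467.05 Pa. 1 decipascal = 0.1 Pa, so 749467.05 Pa = 749467.05 / 0.1 = 7494670.5 decipascal ≈ 7.495e+06 decipascal (4 s.f.). Final answer: 7.495e+06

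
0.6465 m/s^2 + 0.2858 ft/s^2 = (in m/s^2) 0.6465 m/s^2 is already in m/s^2. 1 ft/s^2 = 0.3048 m/s^2, so 0.2858 ft/s^2 = 0.2858 * 0.3048 = 0.08711184 m/s^2. Sum: 0.6465 + 0.08711184 = 0.73361184 m/s^2. Result: 0.73361184 m/s^2 ≈ 0.7336 m/s^2 (4 s.f.). Final answer: 0.7336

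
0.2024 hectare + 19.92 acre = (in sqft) 1 hectare = 10000 m^2, so 0.2024 hectare = 0.2024 * 10000 = 2024 m^2. 1 acre = 4046.8564 m^2, so 19.92 acre = 19.92 * 4046.8564 = 80613.38 m^2. Sum: 2024 + 80613.38 = 82637.38 m^2. 1 sqft = 0.09290304 m^2, so 82637.38 m^2 = 82637.38 / 0.09290304 = 889501.35 sqft ≈ 8.895e+05 sqft (4 s.f.). Final answer: 8.895e+05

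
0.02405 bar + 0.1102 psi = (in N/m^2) 1 bar = 100000 Pa, so 0.02405 bar = 0.02405 * 100000 = 2405 Pa. 1 psi = 6894.7573 Pa, so 0.1102 psi = 0.1102 * 6894.7573 = 759.80225 Pa. Sum: 2405 + 759.80225 = 3164.8023 Pa. 3164.8023 Pa = 3164.8023 N/m^2 ≈ 3165 N/m^2 (4 s.f.). Final answer: 3165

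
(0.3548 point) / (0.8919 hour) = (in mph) 8.72e-08. Check: 1 point = 0.00035277778 m, so 0.3548 point = 0.3548 * 0.00035277778 = 0.00012516556 m. 1 hour = 3600 s, so 0.8919 hour = 0.8919 * 3600 = 3210.84 s. Combine: 0.00012516556 m / 3210.84 s = 3.8982184e-08 m/s. 1 mph = 0.44704 m/s, so 3.8982184e-08 m/s = 3.8982184e-08 / 0.44704 = 8.7200662e-08 mph ≈ 8.72e-08 mph (4 s.f.).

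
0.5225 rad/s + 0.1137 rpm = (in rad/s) 0.5344. Check: 0.5225 rad/s is already in rad/s. 1 rpm = 0.10471976 rad/s, so 0.1137 rpm = 0.1137 * 0.10471976 = 0.011906636 rad/s. Sum: 0.5225 + 0.011906636 = 0.53440664 rad/s. Result: 0.53440664 rad/s ≈ 0.5344 rad/s (4 s.f.).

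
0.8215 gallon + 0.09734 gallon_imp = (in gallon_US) 0.9384. Check: 1 gallon = 0.0037854118 m^3, so 0.8215 gallon = 0.8215 * 0.0037854118 = 0.0031097158 m^3. 1 gallon_imp = 0.00454609 m^3, so 0.09734 gallon_imp = 0.09734 * 0.00454609 = 0.0004425164 m^3. Sum: 0.0031097158 + 0.0004425164 = 0.0035522322 m^3. 1 gallon_US = 0.0037854118 m^3, so 0.0035522322 m^3 = 0.0035522322 / 0.0037854118 = 0.93840047 gallon_US ≈ 0.9384 gallon_US (4 s.f.).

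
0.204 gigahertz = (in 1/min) 1 gigahertz = 1e+09 Hz, so 0.204 gigahertz = 0.204 * 1e+09 = 2.04e+08 Hz. 1 1/min = 0.016666667 Hz, so 2.04e+08 Hz = 2.04e+08 / 0.016666667 = 1.224e+10 1/min. Final answer: 1.224e+10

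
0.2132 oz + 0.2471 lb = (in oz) 4.167. Check: 1 oz = 0.028349523 kg, so 0.2132 oz = 0.2132 * 0.028349523 = 0.0060441183 kg. 1 lb = 0.45359237 kg, so 0.2471 lb = 0.2471 * 0.45359237 = 0.11208267 kg. Sum: 0.0060441183 + 0.11208267 = 0.11812679 kg. 1 oz = 0.028349523 kg, so 0.11812679 kg = 0.11812679 / 0.028349523 = 4.1668 oz ≈ 4.167 oz (4 s.f.).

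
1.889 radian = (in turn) 1.889 radian = 1.889 rad. 1 turn = 6.2831853 rad, so 1.889 rad = 1.889 / 6.2831853 = 0.30064369 turn ≈ 0.3006 turn (4 s.f.). Final answer: 0.3006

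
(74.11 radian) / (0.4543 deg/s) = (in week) 74.11 radian = 74.11 rad. 1 deg/s = 0.017453293 rad/s, so 0.4543 deg/s = 0.4543 * 0.017453293 = 0.0079290308 rad/s. Combine: 74.11 rad / 0.0079290308 rad/s = 9346.6657 s. 1 week = 604800 s, so 9346.6657 s = 9346.6657 / 604800 = 0.015454143 week ≈ 0.01545 week (4 s.f.). Final answer: 0.01545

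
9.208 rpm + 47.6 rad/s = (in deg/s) 1 rpm = 0.10471976 rad/s, so 9.208 rpm = 9.208 * 0.10471976 = 0.96425951 rad/s. 47.6 rad/s is already in rad/s. Sum: 0.96425951 + 47.6 = 48.56426 rad/s. 1 deg/s = 0.017453293 rad/s, so 48.56426 rad/s = 48.56426 / 0.017453293 = 2782.5271 deg/s ≈ 2783 deg/s (4 s.f.). Final answer: 2783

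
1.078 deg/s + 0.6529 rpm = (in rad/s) 1 deg/s = 0.017453293 rad/s, so 1.078 deg/s = 1.078 * 0.017453293 = 0.018814649 rad/s. 1 rpm = 0.10471976 rad/s, so 0.6529 rpm = 0.6529 * 0.10471976 = 0.068371528 rad/s. Sum: 0.018814649 + 0.068371528 = 0.087186177 rad/s. Result: 0.087186177 rad/s ≈ 0.08719 rad/s (4 s.f.). Final answer: 0.08719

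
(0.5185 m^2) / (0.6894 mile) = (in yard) 0.5185 m^2 is already in m^2. 1 mile = 1609.344 m, so 0.6894 mile = 0.6894 * 1609.344 = 1109.4818 m. Combine: 0.5185 m^2 / 1109.4818 m = 0.00046733531 m. 1 yard = 0.9144 m, so 0.00046733531 m = 0.00046733531 / 0.9144 = 0.00051108411 yard ≈ 0.0005111 yard (4 s.f.). Final answer: 0.0005111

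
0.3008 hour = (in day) 1 hour = 3600 s, so 0.3008 hour = 0.3008 * 3600 = 1082.88 s. 1 day = 86400 s, so 1082.88 s = 1082.88 / 86400 = 0.012533333 day ≈ 0.01253 day (4 s.f.). Final answer: 0.01253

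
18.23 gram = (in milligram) 1.823e+04. Check: 1 gram = 0.001 kg, so 18.23 gram = 18.23 * 0.001 = 0.01823 kg. 1 milligram = 1e-06 kg, so 0.01823 kg = 0.01823 / 1e-06 = 18230 milligram ≈ 1.823e+04 milligram (4 s.f.).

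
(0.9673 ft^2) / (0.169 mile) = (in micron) 1 ft^2 = 0.09290304 m^2, so 0.9673 ft^2 = 0.9673 * 0.09290304 = 0.089865111 m^2. 1 mile = 1609.344 m, so 0.169 mile = 0.169 * 1609.344 = 271.97914 m. Combine: 0.089865111 m^2 / 271.97914 m = 0.00033041178 m. 1 micron = 1e-06 m, so 0.00033041178 m = 0.00033041178 / 1e-06 = 330.41178 micron ≈ 330.4 micron (4 s.f.). Final answer: 330.4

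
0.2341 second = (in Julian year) 7.418e-09. Check: 0.2341 second = 0.2341 s. 1 Julian year = 31557600 s, so 0.2341 s = 0.2341 / 31557600 = 7.4181814e-09 Julian year ≈ 7.418e-09 Julian year (4 s.f.).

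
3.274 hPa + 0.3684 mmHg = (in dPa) 3765. Check: 1 hPa = 100 Pa, so 3.274 hPa = 3.274 * 100 = 327.4 Pa. 1 mmHg = 133.32237 Pa, so 0.3684 mmHg = 0.3684 * 133.32237 = 49.115961 Pa. Sum: 327.4 + 49.115961 = 376.51596 Pa. 1 dPa = 0.1 Pa, so 376.51596 Pa = 376.51596 / 0.1 = 3765.1596 dPa ≈ 3765 dPa (4 s.f.).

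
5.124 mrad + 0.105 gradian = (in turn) 0.001078. Check: 1 mrad = 0.001 rad, so 5.124 mrad = 5.124 * 0.001 = 0.005124 rad. 1 gradian = 0.015707963 rad, so 0.105 gradian = 0.105 * 0.015707963 = 0.0016493361 rad. Sum: 0.005124 + 0.0016493361 = 0.0067733361 rad. 1 turn = 6.2831853 rad, so 0.0067733361 rad = 0.0067733361 / 6.2831853 = 0.0010780099 turn ≈ 0.001078 turn (4 s.f.).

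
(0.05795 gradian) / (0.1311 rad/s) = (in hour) 1 gradian = 0.015707963 rad, so 0.05795 gradian = 0.05795 * 0.015707963 = 0.00091027647 rad. 0.1311 rad/s is already in rad/s. Combine: 0.00091027647 rad / 0.1311 rad/s = 0.0069433751 s. 1 hour = 3600 s, so 0.0069433751 s = 0.0069433751 / 3600 = 1.9287153e-06 hour ≈ 1.929e-06 hour (4 s.f.). Final answer: 1.929e-06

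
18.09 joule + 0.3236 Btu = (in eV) 18.09 joule = 18.09 J. 1 Btu = 1055.0559 J, so 0.3236 Btu = 0.3236 * 1055.0559 = 341.41607 J. Sum: 18.09 + 341.41607 = 359.50607 J. 1 eV = 1.6021766e-19 J, so 359.50607 J = 359.50607 / 1.6021766e-19 = 2.2438604e+21 eV ≈ 2.244e+21 eV (4 s.f.). Final answer: 2.244e+21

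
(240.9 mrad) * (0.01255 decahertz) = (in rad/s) 0.03023. Check: 1 mrad = 0.001 rad, so 240.9 mrad = 240.9 * 0.001 = 0.2409 rad. 1 decahertz = 10 Hz, so 0.01255 decahertz = 0.01255 * 10 = 0.1255 Hz. Combine: 0.2409 rad * 0.1255 Hz = 0.03023295 rad/s. Result: 0.03023295 rad/s ≈ 0.03023 rad/s (4 s.f.).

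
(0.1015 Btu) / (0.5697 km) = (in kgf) 0.01917. Check: 1 Btu = 1055.0559 J, so 0.1015 Btu = 0.1015 * 1055.0559 = 107.08817 J. 1 km = 1000 m, so 0.5697 km = 0.5697 * 1000 = 569.7 m. Combine: 107.08817 J / 569.7 m = 0.18797291 N. 1 kgf = 9.80665 N, so 0.18797291 N = 0.18797291 / 9.80665 = 0.019167903 kgf ≈ 0.01917 kgf (4 s.f.).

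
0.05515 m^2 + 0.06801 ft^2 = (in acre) 0.05515 m^2 is already in m^2. 1 ft^2 = 0.09290304 m^2, so 0.06801 ft^2 = 0.06801 * 0.09290304 = 0.0063183358 m^2. Sum: 0.05515 + 0.0063183358 = 0.061468336 m^2. 1 acre = 4046.8564 m^2, so 0.061468336 m^2 = 0.061468336 / 4046.8564 = 1.5189157e-05 acre ≈ 1.519e-05 acre (4 s.f.). Final answer: 1.519e-05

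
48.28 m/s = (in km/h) 173.8. Check: 1 km/h = 0.27777778 m/s, so 48.28 m/s = 48.28 / 0.27777778 = 173.808 km/h ≈ 173.8 km/h (4 s.f.).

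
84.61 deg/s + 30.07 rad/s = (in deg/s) 1 deg/s = 0.017453293 rad/s, so 84.61 deg/s = 84.61 * 0.017453293 = 1.4767231 rad/s. 30.07 rad/s is already in rad/s. Sum: 1.4767231 + 30.07 = 31.546723 rad/s. 1 deg/s = 0.017453293 rad/s, so 31.546723 rad/s = 31.546723 / 0.017453293 = 1807.4941 deg/s ≈ 1807 deg/s (4 s.f.). Final answer: 1807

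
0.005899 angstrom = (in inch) 1 angstrom = 1e-10 m, so 0.005899 angstrom = 0.005899 * 1e-10 = 5.899e-13 m. 1 inch = 0.0254 m, so 5.899e-13 m = 5.899e-13 / 0.0254 = 2.3224409e-11 inch ≈ 2.322e-11 inch (4 s.f.). Final answer: 2.322e-11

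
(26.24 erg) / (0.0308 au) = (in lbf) 1 erg = 1e-07 J, so 26.24 erg = 26.24 * 1e-07 = 2.624e-06 J. 1 au = 1.4959787e+11 m, so 0.0308 au = 0.0308 * 1.4959787e+11 = 4.6076144e+09 m. Combine: 2.624e-06 J / 4.6076144e+09 m = 5.694921e-16 N. 1 lbf = 4.4482216 N, so 5.694921e-16 N = 5.694921e-16 / 4.4482216 = 1.2802692e-16 lbf ≈ 1.28e-16 lbf (4 s.f.). Final answer: 1.28e-16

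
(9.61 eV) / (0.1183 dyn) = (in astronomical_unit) 1 eV = 1.6021766e-19 J, so 9.61 eV = 9.61 * 1.6021766e-19 = 1.5396917e-18 J. 1 dyn = 1e-05 N, so 0.1183 dyn = 0.1183 * 1e-05 = 1.183e-06 N. Combine: 1.5396917e-18 J / 1.183e-06 N = 1.3015146e-12 m. 1 astronomical_unit = 1.4959787e+11 m, so 1.3015146e-12 m = 1.3015146e-12 / 1.4959787e+11 = 8.7000876e-24 astronomical_unit ≈ 8.7e-24 astronomical_unit (4 s.f.). Final answer: 8.7e-24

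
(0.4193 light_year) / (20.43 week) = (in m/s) 3.21e+08. Check: 1 light_year = 9.4607305e+15 m, so 0.4193 light_year = 0.4193 * 9.4607305e+15 = 3.9668843e+15 m. 1 week = 604800 s, so 20.43 week = 20.43 * 604800 = 12356064 s. Combine: 3.9668843e+15 m / 12356064 s = 3.2104757e+08 m/s. Result: 3.2104757e+08 m/s ≈ 3.21e+08 m/s (4 s.f.).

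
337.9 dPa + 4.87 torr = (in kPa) 1 dPa = 0.1 Pa, so 337.9 dPa = 337.9 * 0.1 = 33.79 Pa. 1 torr = 133.32237 Pa, so 4.87 torr = 4.87 * 133.32237 = 649.27993 Pa. Sum: 33.79 + 649.27993 = 683.06993 Pa. 1 kPa = 1000 Pa, so 683.06993 Pa = 683.06993 / 1000 = 0.68306993 kPa ≈ 0.6831 kPa (4 s.f.). Final answer: 0.6831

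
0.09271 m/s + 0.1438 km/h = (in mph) 0.2967. Check: 0.09271 m/s is already in m/s. 1 km/h = 0.27777778 m/s, so 0.1438 km/h = 0.1438 * 0.27777778 = 0.039944444 m/s. Sum: 0.09271 + 0.039944444 = 0.13265444 m/s. 1 mph = 0.44704 m/s, so 0.13265444 m/s = 0.13265444 / 0.44704 = 0.29673954 mph ≈ 0.2967 mph (4 s.f.).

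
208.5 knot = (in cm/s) 1.073e+04. Check: 1 knot = 0.51444444 m/s, so 208.5 knot = 208.5 * 0.51444444 = 107.26167 m/s. 1 cm/s = 0.01 m/s, so 107.26167 m/s = 107.26167 / 0.01 = 10726.167 cm/s ≈ 1.073e+04 cm/s (4 s.f.).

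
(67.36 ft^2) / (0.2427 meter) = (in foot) 1 ft^2 = 0.09290304 m^2, so 67.36 ft^2 = 67.36 * 0.09290304 = 6.2579488 m^2. 0.2427 meter = 0.2427 m. Combine: 6.2579488 m^2 / 0.2427 m = 25.784709 m. 1 foot = 0.3048 m, so 25.784709 m = 25.784709 / 0.3048 = 84.595501 foot ≈ 84.6 foot (4 s.f.). Final answer: 84.6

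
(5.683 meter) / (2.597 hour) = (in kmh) 0.002188. Check: 5.683 meter = 5.683 m. 1 hour = 3600 s, so 2.597 hour = 2.597 * 3600 = 9349.2 s. Combine: 5.683 m / 9349.2 s = 0.0006078595 m/s. 1 kmh = 0.27777778 m/s, so 0.0006078595 m/s = 0.0006078595 / 0.27777778 = 0.0021882942 kmh ≈ 0.002188 kmh (4 s.f.).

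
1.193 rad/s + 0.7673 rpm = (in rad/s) 1.193 rad/s is already in rad/s. 1 rpm = 0.10471976 rad/s, so 0.7673 rpm = 0.7673 * 0.10471976 = 0.080351468 rad/s. Sum: 1.193 + 0.080351468 = 1.2733515 rad/s. Result: 1.2733515 rad/s ≈ 1.273 rad/s (4 s.f.). Final answer: 1.273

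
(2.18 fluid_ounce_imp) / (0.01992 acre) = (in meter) 7.684e-07. Check: 1 fluid_ounce_imp = 2.8413063e-05 m^3, so 2.18 fluid_ounce_imp = 2.18 * 2.8413063e-05 = 6.1940476e-05 m^3. 1 acre = 4046.8564 m^2, so 0.01992 acre = 0.01992 * 4046.8564 = 80.61338 m^2. Combine: 6.1940476e-05 m^3 / 80.61338 m^2 = 7.6836471e-07 m. 7.6836471e-07 m = 7.6836471e-07 meter ≈ 7.684e-07 meter (4 s.f.).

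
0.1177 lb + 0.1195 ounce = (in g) 56.78. Check: 1 lb = 0.45359237 kg, so 0.1177 lb = 0.1177 * 0.45359237 = 0.053387822 kg. 1 ounce = 0.028349523 kg, so 0.1195 ounce = 0.1195 * 0.028349523 = 0.003387768 kg. Sum: 0.053387822 + 0.003387768 = 0.05677559 kg. 1 g = 0.001 kg, so 0.05677559 kg = 0.05677559 / 0.001 = 56.77559 g ≈ 56.78 g (4 s.f.).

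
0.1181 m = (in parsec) 3.827e-18. Check: 1 parsec = 3.0856776e+16 m, so 0.1181 m = 0.1181 / 3.0856776e+16 = 3.8273603e-18 parsec ≈ 3.827e-18 parsec (4 s.f.).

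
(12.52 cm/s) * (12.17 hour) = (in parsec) 1.778e-13. Check: 1 cm/s = 0.01 m/s, so 12.52 cm/s = 12.52 * 0.01 = 0.1252 m/s. 1 hour = 3600 s, so 12.17 hour = 12.17 * 3600 = 43812 s. Combine: 0.1252 m/s * 43812 s = 5485.2624 m. 1 parsec = 3.0856776e+16 m, so 5485.2624 m = 5485.2624 / 3.0856776e+16 = 1.7776525e-13 parsec ≈ 1.778e-13 parsec (4 s.f.).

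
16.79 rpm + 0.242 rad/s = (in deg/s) 1 rpm = 0.10471976 rad/s, so 16.79 rpm = 16.79 * 0.10471976 = 1.7582447 rad/s. 0.242 rad/s is already in rad/s. Sum: 1.7582447 + 0.242 = 2.0002447 rad/s. 1 deg/s = 0.017453293 rad/s, so 2.0002447 rad/s = 2.0002447 / 0.017453293 = 114.60558 deg/s ≈ 114.6 deg/s (4 s.f.). Final answer: 114.6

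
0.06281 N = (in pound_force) 1 pound_force = 4.4482216 N, so 0.06281 N = 0.06281 / 4.4482216 = 0.01412025 pound_force ≈ 0.01412 pound_force (4 s.f.). Final answer: 0.01412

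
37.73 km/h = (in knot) 1 km/h = 0.27777778 m/s, so 37.73 km/h = 37.73 * 0.27777778 = 10.480556 m/s. 1 knot = 0.51444444 m/s, so 10.480556 m/s = 10.480556 / 0.51444444 = 20.37257 knot ≈ 20.37 knot (4 s.f.). Final answer: 20.37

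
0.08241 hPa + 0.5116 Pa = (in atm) 1 hPa = 100 Pa, so 0.08241 hPa = 0.08241 * 100 = 8.241 Pa. 0.5116 Pa is already in Pa. Sum: 8.241 + 0.5116 = 8.7526 Pa. 1 atm = 101325 Pa, so 8.7526 Pa = 8.7526 / 101325 = 8.6381446e-05 atm ≈ 8.638e-05 atm (4 s.f.). Final answer: 8.638e-05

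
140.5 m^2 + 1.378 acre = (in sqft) 6.154e+04. Check: 140.5 m^2 is already in m^2. 1 acre = 4046.8564 m^2, so 1.378 acre = 1.378 * 4046.8564 = 5576.5682 m^2. Sum: 140.5 + 5576.5682 = 5717.0682 m^2. 1 sqft = 0.09290304 m^2, so 5717.0682 m^2 = 5717.0682 / 0.09290304 = 61538.009 sqft ≈ 6.154e+04 sqft (4 s.f.).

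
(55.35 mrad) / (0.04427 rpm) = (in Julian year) 3.783e-07. Check: 1 mrad = 0.001 rad, so 55.35 mrad = 55.35 * 0.001 = 0.05535 rad. 1 rpm = 0.10471976 rad/s, so 0.04427 rpm = 0.04427 * 0.10471976 = 0.0046359436 rad/s. Combine: 0.05535 rad / 0.0046359436 rad/s = 11.939317 s. 1 Julian year = 31557600 s, so 11.939317 s = 11.939317 / 31557600 = 3.7833413e-07 Julian year ≈ 3.783e-07 Julian year (4 s.f.).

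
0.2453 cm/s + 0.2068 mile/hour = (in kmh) 0.3416. Check: 1 cm/s = 0.01 m/s, so 0.2453 cm/s = 0.2453 * 0.01 = 0.002453 m/s. 1 mile/hour = 0.44704 m/s, so 0.2068 mile/hour = 0.2068 * 0.44704 = 0.092447872 m/s. Sum: 0.002453 + 0.092447872 = 0.094900872 m/s. 1 kmh = 0.27777778 m/s, so 0.094900872 m/s = 0.094900872 / 0.27777778 = 0.34164314 kmh ≈ 0.3416 kmh (4 s.f.).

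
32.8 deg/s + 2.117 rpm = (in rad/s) 1 deg/s = 0.017453293 rad/s, so 32.8 deg/s = 32.8 * 0.017453293 = 0.57246799 rad/s. 1 rpm = 0.10471976 rad/s, so 2.117 rpm = 2.117 * 0.10471976 = 0.22169172 rad/s. Sum: 0.57246799 + 0.22169172 = 0.79415972 rad/s. Result: 0.79415972 rad/s ≈ 0.7942 rad/s (4 s.f.). Final answer: 0.7942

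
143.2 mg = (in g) 0.1432. Check: 1 mg = 1e-06 kg, so 143.2 mg = 143.2 * 1e-06 = 0.0001432 kg. 1 g = 0.001 kg, so 0.0001432 kg = 0.0001432 / 0.001 = 0.1432 g.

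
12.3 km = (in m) 1.23e+04. Check: 1 km = 1000 m, so 12.3 km = 12.3 * 1000 = 12300 m. Result: 12300 m ≈ 1.23e+04 m (4 s.f.).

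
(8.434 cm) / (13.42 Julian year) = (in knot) 1 cm = 0.01 m, so 8.434 cm = 8.434 * 0.01 = 0.08434 m. 1 Julian year = 31557600 s, so 13.42 Julian year = 13.42 * 31557600 = 4.2350299e+08 s. Combine: 0.08434 m / 4.2350299e+08 s = 1.9914853e-10 m/s. 1 knot = 0.51444444 m/s, so 1.9914853e-10 m/s = 1.9914853e-10 / 0.51444444 = 3.8711378e-10 knot ≈ 3.871e-10 knot (4 s.f.). Final answer: 3.871e-10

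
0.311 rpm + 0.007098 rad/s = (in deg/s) 2.273. Check: 1 rpm = 0.10471976 rad/s, so 0.311 rpm = 0.311 * 0.10471976 = 0.032567844 rad/s. 0.007098 rad/s is already in rad/s. Sum: 0.032567844 + 0.007098 = 0.039665844 rad/s. 1 deg/s = 0.017453293 rad/s, so 0.039665844 rad/s = 0.039665844 / 0.017453293 = 2.2726854 deg/s ≈ 2.273 deg/s (4 s.f.).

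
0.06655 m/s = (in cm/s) 1 cm/s = 0.01 m/s, so 0.06655 m/s = 0.06655 / 0.01 = 6.655 cm/s. Final answer: 6.655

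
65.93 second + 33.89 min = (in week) 65.93 second = 65.93 s. 1 min = 60 s, so 33.89 min = 33.89 * 60 = 2033.4 s. Sum: 65.93 + 2033.4 = 2099.33 s. 1 week = 604800 s, so 2099.33 s = 2099.33 / 604800 = 0.0034711144 week ≈ 0.003471 week (4 s.f.). Final answer: 0.003471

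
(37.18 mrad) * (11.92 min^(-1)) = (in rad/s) 0.007386. Check: 1 mrad = 0.001 rad, so 37.18 mrad = 37.18 * 0.001 = 0.03718 rad. 1 min^(-1) = 0.016666667 Hz, so 11.92 min^(-1) = 11.92 * 0.016666667 = 0.19866667 Hz. Combine: 0.03718 rad * 0.19866667 Hz = 0.0073864267 rad/s. Result: 0.0073864267 rad/s ≈ 0.007386 rad/s (4 s.f.).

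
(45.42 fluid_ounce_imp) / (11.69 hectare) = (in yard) 1 fluid_ounce_imp = 2.8413063e-05 m^3, so 45.42 fluid_ounce_imp = 45.42 * 2.8413063e-05 = 0.0012905213 m^3. 1 hectare = 10000 m^2, so 11.69 hectare = 11.69 * 10000 = 116900 m^2. Combine: 0.0012905213 m^3 / 116900 m^2 = 1.1039532e-08 m. 1 yard = 0.9144 m, so 1.1039532e-08 m = 1.1039532e-08 / 0.9144 = 1.2072979e-08 yard ≈ 1.207e-08 yard (4 s.f.). Final answer: 1.207e-08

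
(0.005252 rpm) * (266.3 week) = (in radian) 8.858e+04. Check: 1 rpm = 0.10471976 rad/s, so 0.005252 rpm = 0.005252 * 0.10471976 = 0.00054998815 rad/s. 1 week = 604800 s, so 266.3 week = 266.3 * 604800 = 1.6105824e+08 s. Combine: 0.00054998815 rad/s * 1.6105824e+08 s = 88580.124 rad. 88580.124 rad = 88580.124 radian ≈ 8.858e+04 radian (4 s.f.).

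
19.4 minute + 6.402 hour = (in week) 1 minute = 60 s, so 19.4 minute = 19.4 * 60 = 1164 s. 1 hour = 3600 s, so 6.402 hour = 6.402 * 3600 = 23047.2 s. Sum: 1164 + 23047.2 = 24211.2 s. 1 week = 604800 s, so 24211.2 s = 24211.2 / 604800 = 0.040031746 week ≈ 0.04003 week (4 s.f.). Final answer: 0.04003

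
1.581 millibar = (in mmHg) 1.186. Check: 1 millibar = 100 Pa, so 1.581 millibar = 1.581 * 100 = 158.1 Pa. 1 mmHg = 133.32237 Pa, so 158.1 Pa = 158.1 / 133.32237 = 1.1858475 mmHg ≈ 1.186 mmHg (4 s.f.).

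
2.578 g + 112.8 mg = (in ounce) 1 g = 0.001 kg, so 2.578 g = 2.578 * 0.001 = 0.002578 kg. 1 mg = 1e-06 kg, so 112.8 mg = 112.8 * 1e-06 = 0.0001128 kg. Sum: 0.002578 + 0.0001128 = 0.0026908 kg. 1 ounce = 0.028349523 kg, so 0.0026908 kg = 0.0026908 / 0.028349523 = 0.094915177 ounce ≈ 0.09492 ounce (4 s.f.). Final answer: 0.09492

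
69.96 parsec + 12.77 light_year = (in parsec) 1 parsec = 3.0856776e+16 m, so 69.96 parsec = 69.96 * 3.0856776e+16 = 2.15874e+18 m. 1 light_year = 9.4607305e+15 m, so 12.77 light_year = 12.77 * 9.4607305e+15 = 1.2081353e+17 m. Sum: 2.15874e+18 + 1.2081353e+17 = 2.2795536e+18 m. 1 parsec = 3.0856776e+16 m, so 2.2795536e+18 m = 2.2795536e+18 / 3.0856776e+16 = 73.8753 parsec ≈ 73.88 parsec (4 s.f.). Final answer: 73.88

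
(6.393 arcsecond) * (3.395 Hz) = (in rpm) 0.001005. Check: 1 arcsecond = 4.8481368e-06 rad, so 6.393 arcsecond = 6.393 * 4.8481368e-06 = 3.0994139e-05 rad. 3.395 Hz is already in Hz. Combine: 3.0994139e-05 rad * 3.395 Hz = 0.0001052251 rad/s. 1 rpm = 0.10471976 rad/s, so 0.0001052251 rad/s = 0.0001052251 / 0.10471976 = 0.0010048257 rpm ≈ 0.001005 rpm (4 s.f.).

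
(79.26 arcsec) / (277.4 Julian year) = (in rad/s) 4.39e-14. Check: 1 arcsec = 4.8481368e-06 rad, so 79.26 arcsec = 79.26 * 4.8481368e-06 = 0.00038426332 rad. 1 Julian year = 31557600 s, so 277.4 Julian year = 277.4 * 31557600 = 8.7540782e+09 s. Combine: 0.00038426332 rad / 8.7540782e+09 s = 4.3895349e-14 rad/s. Result: 4.3895349e-14 rad/s ≈ 4.39e-14 rad/s (4 s.f.).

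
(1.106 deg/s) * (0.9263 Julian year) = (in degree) 3.233e+07. Check: 1 deg/s = 0.017453293 rad/s, so 1.106 deg/s = 1.106 * 0.017453293 = 0.019303342 rad/s. 1 Julian year = 31557600 s, so 0.9263 Julian year = 0.9263 * 31557600 = 29231805 s. Combine: 0.019303342 rad/s * 29231805 s = 564271.51 rad. 1 degree = 0.017453293 rad, so 564271.51 rad = 564271.51 / 0.017453293 = 32330376 degree ≈ 3.233e+07 degree (4 s.f.).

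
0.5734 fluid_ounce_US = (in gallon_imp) 0.00373. Check: 1 fluid_ounce_US = 2.957353e-05 m^3, so 0.5734 fluid_ounce_US = 0.5734 * 2.957353e-05 = 1.6957462e-05 m^3. 1 gallon_imp = 0.00454609 m^3, so 1.6957462e-05 m^3 = 1.6957462e-05 / 0.00454609 = 0.0037301201 gallon_imp ≈ 0.00373 gallon_imp (4 s.f.).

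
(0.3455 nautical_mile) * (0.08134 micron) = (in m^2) 5.205e-05. Check: 1 nautical_mile = 1852 m, so 0.3455 nautical_mile = 0.3455 * 1852 = 639.866 m. 1 micron = 1e-06 m, so 0.08134 micron = 0.08134 * 1e-06 = 8.134e-08 m. Combine: 639.866 m * 8.134e-08 m = 5.20467e-05 m^2. Result: 5.20467e-05 m^2 ≈ 5.205e-05 m^2 (4 s.f.).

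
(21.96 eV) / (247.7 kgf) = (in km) 1 eV = 1.6021766e-19 J, so 21.96 eV = 21.96 * 1.6021766e-19 = 3.5183799e-18 J. 1 kgf = 9.80665 N, so 247.7 kgf = 247.7 * 9.80665 = 2429.1072 N. Combine: 3.5183799e-18 J / 2429.1072 N = 1.4484251e-21 m. 1 km = 1000 m, so 1.4484251e-21 m = 1.4484251e-21 / 1000 = 1.4484251e-24 km ≈ 1.448e-24 km (4 s.f.). Final answer: 1.448e-24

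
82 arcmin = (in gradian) 1.519. Check: 1 arcmin = 0.00029088821 rad, so 82 arcmin = 82 * 0.00029088821 = 0.023852833 rad. 1 gradian = 0.015707963 rad, so 0.023852833 rad = 0.023852833 / 0.015707963 = 1.5185185 gradian ≈ 1.519 gradian (4 s.f.).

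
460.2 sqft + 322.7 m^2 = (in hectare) 0.03655. Check: 1 sqft = 0.09290304 m^2, so 460.2 sqft = 460.2 * 0.09290304 = 42.753979 m^2. 322.7 m^2 is already in m^2. Sum: 42.753979 + 322.7 = 365.45398 m^2. 1 hectare = 10000 m^2, so 365.45398 m^2 = 365.45398 / 10000 = 0.036545398 hectare ≈ 0.03655 hectare (4 s.f.).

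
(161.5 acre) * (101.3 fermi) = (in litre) 1 acre = 4046.8564 m^2, so 161.5 acre = 161.5 * 4046.8564 = 653567.31 m^2. 1 fermi = 1e-15 m, so 101.3 fermi = 101.3 * 1e-15 = 1.013e-13 m. Combine: 653567.31 m^2 * 1.013e-13 m = 6.6206369e-08 m^3. 1 litre = 0.001 m^3, so 6.6206369e-08 m^3 = 6.6206369e-08 / 0.001 = 6.6206369e-05 litre ≈ 6.621e-05 litre (4 s.f.). Final answer: 6.621e-05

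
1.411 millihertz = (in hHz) 1 millihertz = 0.001 Hz, so 1.411 millihertz = 1.411 * 0.001 = 0.001411 Hz. 1 hHz = 100 Hz, so 0.001411 Hz = 0.001411 / 100 = 1.411e-05 hHz. Final answer: 1.411e-05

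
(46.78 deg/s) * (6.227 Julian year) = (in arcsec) 3.309e+13. Check: 1 deg/s = 0.017453293 rad/s, so 46.78 deg/s = 46.78 * 0.017453293 = 0.81646502 rad/s. 1 Julian year = 31557600 s, so 6.227 Julian year = 6.227 * 31557600 = 1.9650918e+08 s. Combine: 0.81646502 rad/s * 1.9650918e+08 s = 1.6044287e+08 rad. 1 arcsec = 4.8481368e-06 rad, so 1.6044287e+08 rad = 1.6044287e+08 / 4.8481368e-06 = 3.3093717e+13 arcsec ≈ 3.309e+13 arcsec (4 s.f.).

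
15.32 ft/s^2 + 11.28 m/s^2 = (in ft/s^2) 52.33. Check: 1 ft/s^2 = 0.3048 m/s^2, so 15.32 ft/s^2 = 15.32 * 0.3048 = 4.669536 m/s^2. 11.28 m/s^2 is already in m/s^2. Sum: 4.669536 + 11.28 = 15.949536 m/s^2. 1 ft/s^2 = 0.3048 m/s^2, so 15.949536 m/s^2 = 15.949536 / 0.3048 = 52.327874 ft/s^2 ≈ 52.33 ft/s^2 (4 s.f.).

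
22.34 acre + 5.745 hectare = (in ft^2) 1 acre = 4046.8564 m^2, so 22.34 acre = 22.34 * 4046.8564 = 90406.772 m^2. 1 hectare = 10000 m^2, so 5.745 hectare = 5.745 * 10000 = 57450 m^2. Sum: 90406.772 + 57450 = 147856.77 m^2. 1 ft^2 = 0.09290304 m^2, so 147856.77 m^2 = 147856.77 / 0.09290304 = 1591517.1 ft^2 ≈ 1.592e+06 ft^2 (4 s.f.). Final answer: 1.592e+06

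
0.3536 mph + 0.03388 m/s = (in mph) 1 mph = 0.44704 m/s, so 0.3536 mph = 0.3536 * 0.44704 = 0.15807334 m/s. 0.03388 m/s is already in m/s. Sum: 0.15807334 + 0.03388 = 0.19195334 m/s. 1 mph = 0.44704 m/s, so 0.19195334 m/s = 0.19195334 / 0.44704 = 0.4293874 mph ≈ 0.4294 mph (4 s.f.). Final answer: 0.4294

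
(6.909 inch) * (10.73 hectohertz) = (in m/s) 188.3. Check: 1 inch = 0.0254 m, so 6.909 inch = 6.909 * 0.0254 = 0.1754886 m. 1 hectohertz = 100 Hz, so 10.73 hectohertz = 10.73 * 100 = 1073 Hz. Combine: 0.1754886 m * 1073 Hz = 188.29927 m/s. Result: 188.29927 m/s ≈ 188.3 m/s (4 s.f.).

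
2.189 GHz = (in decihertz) 1 GHz = 1e+09 Hz, so 2.189 GHz = 2.189 * 1e+09 = 2.189e+09 Hz. 1 decihertz = 0.1 Hz, so 2.189e+09 Hz = 2.189e+09 / 0.1 = 2.189e+10 decihertz. Final answer: 2.189e+10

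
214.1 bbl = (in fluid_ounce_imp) 1 bbl = 0.15898729 m^3, so 214.1 bbl = 214.1 * 0.15898729 = 34.03918 m^3. 1 fluid_ounce_imp = 2.8413063e-05 m^3, so 34.03918 m^3 = 34.03918 / 2.8413063e-05 = 1198011.6 fluid_ounce_imp ≈ 1.198e+06 fluid_ounce_imp (4 s.f.). Final answer: 1.198e+06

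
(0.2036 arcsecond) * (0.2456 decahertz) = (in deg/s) 0.0001389. Check: 1 arcsecond = 4.8481368e-06 rad, so 0.2036 arcsecond = 0.2036 * 4.8481368e-06 = 9.8708065e-07 rad. 1 decahertz = 10 Hz, so 0.2456 decahertz = 0.2456 * 10 = 2.456 Hz. Combine: 9.8708065e-07 rad * 2.456 Hz = 2.4242701e-06 rad/s. 1 deg/s = 0.017453293 rad/s, so 2.4242701e-06 rad/s = 2.4242701e-06 / 0.017453293 = 0.00013890044 deg/s ≈ 0.0001389 deg/s (4 s.f.).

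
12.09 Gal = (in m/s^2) 0.1209. Check: 1 Gal = 0.01 m/s^2, so 12.09 Gal = 12.09 * 0.01 = 0.1209 m/s^2. Result: 0.1209 m/s^2.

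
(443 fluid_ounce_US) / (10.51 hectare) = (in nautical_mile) 1 fluid_ounce_US = 2.957353e-05 m^3, so 443 fluid_ounce_US = 443 * 2.957353e-05 = 0.013101074 m^3. 1 hectare = 10000 m^2, so 10.51 hectare = 10.51 * 10000 = 105100 m^2. Combine: 0.013101074 m^3 / 105100 m^2 = 1.2465341e-07 m. 1 nautical_mile = 1852 m, so 1.2465341e-07 m = 1.2465341e-07 / 1852 = 6.7307458e-11 nautical_mile ≈ 6.731e-11 nautical_mile (4 s.f.). Final answer: 6.731e-11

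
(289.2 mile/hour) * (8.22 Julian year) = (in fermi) 3.354e+25. Check: 1 mile/hour = 0.44704 m/s, so 289.2 mile/hour = 289.2 * 0.44704 = 129.28397 m/s. 1 Julian year = 31557600 s, so 8.22 Julian year = 8.22 * 31557600 = 2.5940347e+08 s. Combine: 129.28397 m/s * 2.5940347e+08 s = 3.353671e+10 m. 1 fermi = 1e-15 m, so 3.353671e+10 m = 3.353671e+10 / 1e-15 = 3.353671e+25 fermi ≈ 3.354e+25 fermi (4 s.f.).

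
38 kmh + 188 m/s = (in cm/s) 1 kmh = 0.27777778 m/s, so 38 kmh = 38 * 0.27777778 = 10.555556 m/s. 188 m/s is already in m/s. Sum: 10.555556 + 188 = 198.55556 m/s. 1 cm/s = 0.01 m/s, so 198.55556 m/s = 198.55556 / 0.01 = 19855.556 cm/s ≈ 1.986e+04 cm/s (4 s.f.). Final answer: 1.986e+04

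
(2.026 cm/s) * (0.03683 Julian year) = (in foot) 7.726e+04. Check: 1 cm/s = 0.01 m/s, so 2.026 cm/s = 2.026 * 0.01 = 0.02026 m/s. 1 Julian year = 31557600 s, so 0.03683 Julian year = 0.03683 * 31557600 = 1162266.4 s. Combine: 0.02026 m/s * 1162266.4 s = 23547.517 m. 1 foot = 0.3048 m, so 23547.517 m = 23547.517 / 0.3048 = 77255.635 foot ≈ 7.726e+04 foot (4 s.f.).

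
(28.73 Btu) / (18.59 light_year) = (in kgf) 1 Btu = 1055.0559 J, so 28.73 Btu = 28.73 * 1055.0559 = 30311.755 J. 1 light_year = 9.4607305e+15 m, so 18.59 light_year = 18.59 * 9.4607305e+15 = 1.7587498e+17 m. Combine: 30311.755 J / 1.7587498e+17 m = 1.7234831e-13 N. 1 kgf = 9.80665 N, so 1.7234831e-13 N = 1.7234831e-13 / 9.80665 = 1.7574636e-14 kgf ≈ 1.757e-14 kgf (4 s.f.). Final answer: 1.757e-14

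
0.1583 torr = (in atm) 1 torr = 133.32237 Pa, so 0.1583 torr = 0.1583 * 133.32237 = 21.104931 Pa. 1 atm = 101325 Pa, so 21.104931 Pa = 21.104931 / 101325 = 0.00020828947 atm ≈ 0.0002083 atm (4 s.f.). Final answer: 0.0002083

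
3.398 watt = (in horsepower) 3.398 watt = 3.398 W. 1 horsepower = 745.69987 W, so 3.398 W = 3.398 / 745.69987 = 0.0045567931 horsepower ≈ 0.004557 horsepower (4 s.f.). Final answer: 0.004557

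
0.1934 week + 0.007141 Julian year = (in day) 1 week = 604800 s, so 0.1934 week = 0.1934 * 604800 = 116968.32 s. 1 Julian year = 31557600 s, so 0.007141 Julian year = 0.007141 * 31557600 = 225352.82 s. Sum: 116968.32 + 225352.82 = 342321.14 s. 1 day = 86400 s, so 342321.14 s = 342321.14 / 86400 = 3.9620502 day ≈ 3.962 day (4 s.f.). Final answer: 3.962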